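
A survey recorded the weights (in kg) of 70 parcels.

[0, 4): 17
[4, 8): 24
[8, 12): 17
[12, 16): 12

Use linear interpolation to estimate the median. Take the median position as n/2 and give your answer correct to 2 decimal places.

7.00

Cumulative frequencies: 17, 41, 58, 70
n = 70; position = n/2 = 35.
This falls in the class [4, 8): L = 4, F = 17, f = 24, h = 4.
Median ≈ 4 + ((35 − 17) / 24) × 4 = 7.0000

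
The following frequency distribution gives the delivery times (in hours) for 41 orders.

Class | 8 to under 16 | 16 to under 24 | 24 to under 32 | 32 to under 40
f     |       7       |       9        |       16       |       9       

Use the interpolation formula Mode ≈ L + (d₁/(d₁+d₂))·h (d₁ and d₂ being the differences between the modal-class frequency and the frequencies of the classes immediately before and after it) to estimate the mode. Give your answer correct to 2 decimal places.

Modal class: 24 to under 32 (highest frequency 16).
d₁ = 16 − 9 = 7, d₂ = 16 − 9 = 7
Mode ≈ 24 + (7/(7+7)) × 8 = 24 + 4.0000 = 28.0000

28.00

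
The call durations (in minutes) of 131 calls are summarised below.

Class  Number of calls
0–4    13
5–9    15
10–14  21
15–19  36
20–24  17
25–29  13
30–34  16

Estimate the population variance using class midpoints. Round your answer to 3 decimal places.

78.434

Midpoints: 2, 7, 12, 17, 22, 27, 32
n = 131, Σfm = 2232, mean = 17.0382
Σfm² = 48304
Σf(m − x̄)² = Σfm² − (Σfm)²/n = 48304 − 2232²/131 = 10274.8092
Population variance = 10274.8092 / 131 = 78.4337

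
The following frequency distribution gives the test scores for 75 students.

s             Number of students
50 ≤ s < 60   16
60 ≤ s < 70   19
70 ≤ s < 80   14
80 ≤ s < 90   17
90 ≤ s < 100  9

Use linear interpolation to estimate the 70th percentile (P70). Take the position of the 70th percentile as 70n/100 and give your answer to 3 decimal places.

82.059

Cumulative frequencies: 16, 35, 49, 66, 75
n = 75; position = 70n/100 = 52.5.
This falls in the class 80 ≤ s < 90: L = 80, F = 49, f = 17, h = 10.
70th percentile ≈ 80 + ((52.5 − 49) / 17) × 10 = 82.0588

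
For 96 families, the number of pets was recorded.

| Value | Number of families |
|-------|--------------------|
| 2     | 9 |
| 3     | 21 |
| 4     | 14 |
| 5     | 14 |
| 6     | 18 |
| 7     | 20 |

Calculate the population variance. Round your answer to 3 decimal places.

2.818

Values: 2, 3, 4, 5, 6, 7
n = 96, Σfx = 455, mean = 4.7396
Σfx² = 2427
Σf(x − x̄)² = Σfx² − (Σfx)²/n = 2427 − 455²/96 = 270.4896
Population variance = 270.4896 / 96 = 2.8176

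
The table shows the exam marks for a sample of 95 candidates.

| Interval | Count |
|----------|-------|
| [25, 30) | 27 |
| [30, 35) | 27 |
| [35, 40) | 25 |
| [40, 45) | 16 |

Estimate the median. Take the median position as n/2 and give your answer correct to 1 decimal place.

33.8

Cumulative frequencies: 27, 54, 79, 95
n = 95; position = n/2 = 47.5.
This falls in the class [30, 35): L = 30, F = 27, f = 27, h = 5.
Median ≈ 30 + ((47.5 − 27) / 27) × 5 = 33.7963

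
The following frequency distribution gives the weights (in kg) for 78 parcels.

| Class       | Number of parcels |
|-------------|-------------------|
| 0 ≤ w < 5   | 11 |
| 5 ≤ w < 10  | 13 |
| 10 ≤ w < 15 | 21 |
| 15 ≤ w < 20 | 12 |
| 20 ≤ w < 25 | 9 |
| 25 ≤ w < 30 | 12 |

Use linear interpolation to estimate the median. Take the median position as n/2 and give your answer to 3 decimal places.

Cumulative frequencies: 11, 24, 45, 57, 66, 78
n = 78; position = n/2 = 39.
This falls in the class 10 ≤ w < 15: L = 10, F = 24, f = 21, h = 5.
Median ≈ 10 + ((39 − 24) / 21) × 5 = 13.5714

13.571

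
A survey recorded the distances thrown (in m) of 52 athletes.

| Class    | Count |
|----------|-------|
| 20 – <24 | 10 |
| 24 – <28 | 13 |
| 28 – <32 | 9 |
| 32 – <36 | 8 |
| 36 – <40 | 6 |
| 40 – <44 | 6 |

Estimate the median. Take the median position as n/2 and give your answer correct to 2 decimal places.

Cumulative frequencies: 10, 23, 32, 40, 46, 52
n = 52; position = n/2 = 26.
This falls in the class 28 – <32: L = 28, F = 23, f = 9, h = 4.
Median ≈ 28 + ((26 − 23) / 9) × 4 = 29.3333

29.33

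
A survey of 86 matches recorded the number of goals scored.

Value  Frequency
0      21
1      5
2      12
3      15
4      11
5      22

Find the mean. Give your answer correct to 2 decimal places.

2.65

Values: 0, 1, 2, 3, 4, 5
Σfx = 21×0 + 5×1 + 12×2 + 15×3 + 11×4 + 22×5 = 228
n = Σf = 86
Mean = 228 / 86 = 2.6512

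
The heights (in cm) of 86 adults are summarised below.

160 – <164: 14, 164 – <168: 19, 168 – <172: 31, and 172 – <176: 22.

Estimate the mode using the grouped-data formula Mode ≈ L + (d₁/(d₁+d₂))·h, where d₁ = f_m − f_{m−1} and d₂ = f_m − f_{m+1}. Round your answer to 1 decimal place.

Modal class: 168 – <172 (highest frequency 31).
d₁ = 31 − 19 = 12, d₂ = 31 − 22 = 9
Mode ≈ 168 + (12/(12+9)) × 4 = 168 + 2.2857 = 170.2857

170.3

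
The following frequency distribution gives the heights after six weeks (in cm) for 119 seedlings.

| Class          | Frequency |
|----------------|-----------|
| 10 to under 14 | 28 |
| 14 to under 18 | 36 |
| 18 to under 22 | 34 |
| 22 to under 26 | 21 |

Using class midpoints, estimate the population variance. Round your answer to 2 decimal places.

Midpoints: 12, 16, 20, 24
n = 119, Σfm = 2096, mean = 17.6134
Σfm² = 38944
Σf(m − x̄)² = Σfm² − (Σfm)²/n = 38944 − 2096²/119 = 2026.2185
Population variance = 2026.2185 / 119 = 17.0270

17.03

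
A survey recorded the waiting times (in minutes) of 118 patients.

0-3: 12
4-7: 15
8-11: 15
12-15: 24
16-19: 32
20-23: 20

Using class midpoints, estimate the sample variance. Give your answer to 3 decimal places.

Midpoints: 1.5, 5.5, 9.5, 13.5, 17.5, 21.5
n = 118, Σfm = 1557, mean = 13.1949
Σfm² = 25253.5
Σf(m − x̄)² = Σfm² − (Σfm)²/n = 25253.5 − 1557²/118 = 4709.0169
Sample variance = 4709.0169 / 117 = 40.2480

40.248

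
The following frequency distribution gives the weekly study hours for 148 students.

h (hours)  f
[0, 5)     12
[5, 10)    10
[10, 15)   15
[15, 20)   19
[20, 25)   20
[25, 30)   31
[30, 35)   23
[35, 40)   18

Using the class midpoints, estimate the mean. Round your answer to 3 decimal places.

Midpoints: 2.5, 7.5, 12.5, 17.5, 22.5, 27.5, 32.5, 37.5
Σfm = 12×2.5 + 10×7.5 + 15×12.5 + 19×17.5 + 20×22.5 + 31×27.5 + 23×32.5 + 18×37.5 = 3350
n = Σf = 148
Mean = 3350 / 148 = 22.6351

22.635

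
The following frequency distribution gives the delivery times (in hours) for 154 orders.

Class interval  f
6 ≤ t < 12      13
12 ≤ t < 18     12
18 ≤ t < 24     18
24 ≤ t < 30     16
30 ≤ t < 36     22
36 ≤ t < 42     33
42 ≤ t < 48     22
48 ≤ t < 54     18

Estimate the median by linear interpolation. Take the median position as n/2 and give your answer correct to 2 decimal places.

Cumulative frequencies: 13, 25, 43, 59, 81, 114, 136, 154
n = 154; position = n/2 = 77.
This falls in the class 30 ≤ t < 36: L = 30, F = 59, f = 22, h = 6.
Median ≈ 30 + ((77 − 59) / 22) × 6 = 34.9091

34.91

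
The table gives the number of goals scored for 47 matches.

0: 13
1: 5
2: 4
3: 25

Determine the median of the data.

3

Cumulative frequencies: 13, 18, 22, 47
n = 47, so the median is the value in position (n+1)/2 = 24.
Position 24 falls at value 3.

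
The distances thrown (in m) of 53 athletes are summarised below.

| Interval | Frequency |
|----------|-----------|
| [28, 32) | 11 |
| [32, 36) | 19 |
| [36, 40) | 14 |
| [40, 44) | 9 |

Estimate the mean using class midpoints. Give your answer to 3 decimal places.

35.585

Midpoints: 30, 34, 38, 42
Σfm = 11×30 + 19×34 + 14×38 + 9×42 = 1886
n = Σf = 53
Mean = 1886 / 53 = 35.5849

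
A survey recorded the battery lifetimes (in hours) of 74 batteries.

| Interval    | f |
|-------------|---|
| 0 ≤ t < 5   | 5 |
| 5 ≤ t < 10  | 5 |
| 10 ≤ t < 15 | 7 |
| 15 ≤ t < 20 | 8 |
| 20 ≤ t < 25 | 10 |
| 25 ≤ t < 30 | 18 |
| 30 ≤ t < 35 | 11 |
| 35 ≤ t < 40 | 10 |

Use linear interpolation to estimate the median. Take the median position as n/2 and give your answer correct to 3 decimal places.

25.556

Cumulative frequencies: 5, 10, 17, 25, 35, 53, 64, 74
n = 74; position = n/2 = 37.
This falls in the class 25 ≤ t < 30: L = 25, F = 35, f = 18, h = 5.
Median ≈ 25 + ((37 − 35) / 18) × 5 = 25.5556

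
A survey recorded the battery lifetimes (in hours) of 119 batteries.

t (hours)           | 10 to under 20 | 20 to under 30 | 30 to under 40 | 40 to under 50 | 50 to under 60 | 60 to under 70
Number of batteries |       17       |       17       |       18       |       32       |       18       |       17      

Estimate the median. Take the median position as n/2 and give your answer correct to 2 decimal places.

Cumulative frequencies: 17, 34, 52, 84, 102, 119
n = 119; position = n/2 = 59.5.
This falls in the class 40 to under 50: L = 40, F = 52, f = 32, h = 10.
Median ≈ 40 + ((59.5 − 52) / 32) × 10 = 42.3438

42.34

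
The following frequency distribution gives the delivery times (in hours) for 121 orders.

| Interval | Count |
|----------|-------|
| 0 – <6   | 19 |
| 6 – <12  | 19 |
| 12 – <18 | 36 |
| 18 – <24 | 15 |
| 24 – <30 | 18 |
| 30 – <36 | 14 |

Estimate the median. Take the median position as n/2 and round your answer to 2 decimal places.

Cumulative frequencies: 19, 38, 74, 89, 107, 121
n = 121; position = n/2 = 60.5.
This falls in the class 12 – <18: L = 12, F = 38, f = 36, h = 6.
Median ≈ 12 + ((60.5 − 38) / 36) × 6 = 15.7500

15.75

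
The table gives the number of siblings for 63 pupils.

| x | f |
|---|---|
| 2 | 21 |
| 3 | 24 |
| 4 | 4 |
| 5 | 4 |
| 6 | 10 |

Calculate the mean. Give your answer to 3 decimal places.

3.333

Values: 2, 3, 4, 5, 6
Σfx = 21×2 + 24×3 + 4×4 + 4×5 + 10×6 = 210
n = Σf = 63
Mean = 210 / 63 = 3.3333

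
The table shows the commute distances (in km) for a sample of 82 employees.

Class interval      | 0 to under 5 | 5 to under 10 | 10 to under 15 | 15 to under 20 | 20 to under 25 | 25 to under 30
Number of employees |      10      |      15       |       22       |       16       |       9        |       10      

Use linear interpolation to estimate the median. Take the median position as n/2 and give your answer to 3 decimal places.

13.636

Cumulative frequencies: 10, 25, 47, 63, 72, 82
n = 82; position = n/2 = 41.
This falls in the class 10 to under 15: L = 10, F = 25, f = 22, h = 5.
Median ≈ 10 + ((41 − 25) / 22) × 5 = 13.6364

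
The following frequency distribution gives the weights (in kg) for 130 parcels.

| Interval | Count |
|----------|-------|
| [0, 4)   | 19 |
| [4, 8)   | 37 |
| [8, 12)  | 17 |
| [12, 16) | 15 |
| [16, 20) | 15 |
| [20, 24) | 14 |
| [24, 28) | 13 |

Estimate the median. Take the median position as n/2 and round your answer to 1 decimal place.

Cumulative frequencies: 19, 56, 73, 88, 103, 117, 130
n = 130; position = n/2 = 65.
This falls in the class [8, 12): L = 8, F = 56, f = 17, h = 4.
Median ≈ 8 + ((65 − 56) / 17) × 4 = 10.1176

10.1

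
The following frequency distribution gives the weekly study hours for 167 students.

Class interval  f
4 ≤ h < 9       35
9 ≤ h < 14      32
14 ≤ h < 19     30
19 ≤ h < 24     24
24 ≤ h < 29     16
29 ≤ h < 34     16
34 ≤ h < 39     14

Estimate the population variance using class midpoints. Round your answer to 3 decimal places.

90.996

Midpoints: 6.5, 11.5, 16.5, 21.5, 26.5, 31.5, 36.5
n = 167, Σfm = 3045.5, mean = 18.2365
Σfm² = 70735.75
Σf(m − x̄)² = Σfm² − (Σfm)²/n = 70735.75 − 3045.5²/167 = 15196.4072
Population variance = 15196.4072 / 167 = 90.9965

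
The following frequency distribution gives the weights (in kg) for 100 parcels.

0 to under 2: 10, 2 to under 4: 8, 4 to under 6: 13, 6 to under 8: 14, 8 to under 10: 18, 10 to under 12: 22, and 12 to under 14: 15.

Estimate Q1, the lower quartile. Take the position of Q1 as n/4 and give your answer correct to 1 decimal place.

Cumulative frequencies: 10, 18, 31, 45, 63, 85, 100
n = 100; position = n/4 = 25.
This falls in the class 4 to under 6: L = 4, F = 18, f = 13, h = 2.
Lower quartile ≈ 4 + ((25 − 18) / 13) × 2 = 5.0769

5.1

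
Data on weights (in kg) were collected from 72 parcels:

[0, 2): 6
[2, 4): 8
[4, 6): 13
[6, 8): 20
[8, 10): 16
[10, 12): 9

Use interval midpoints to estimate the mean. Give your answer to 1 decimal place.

Midpoints: 1, 3, 5, 7, 9, 11
Σfm = 6×1 + 8×3 + 13×5 + 20×7 + 16×9 + 9×11 = 478
n = Σf = 72
Mean = 478 / 72 = 6.6389

6.6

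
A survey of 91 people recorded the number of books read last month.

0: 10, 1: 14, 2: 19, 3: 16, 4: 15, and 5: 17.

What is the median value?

Cumulative frequencies: 10, 24, 43, 59, 74, 91
n = 91, so the median is the value in position (n+1)/2 = 46.
Position 46 falls at value 3.

3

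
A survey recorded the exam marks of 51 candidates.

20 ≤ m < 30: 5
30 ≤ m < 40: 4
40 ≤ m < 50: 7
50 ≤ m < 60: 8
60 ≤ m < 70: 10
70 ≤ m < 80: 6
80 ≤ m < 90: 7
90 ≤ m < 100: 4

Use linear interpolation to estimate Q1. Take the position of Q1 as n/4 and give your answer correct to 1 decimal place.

45.4

Cumulative frequencies: 5, 9, 16, 24, 34, 40, 47, 51
n = 51; position = n/4 = 12.75.
This falls in the class 40 ≤ m < 50: L = 40, F = 9, f = 7, h = 10.
Lower quartile ≈ 40 + ((12.75 − 9) / 7) × 10 = 45.3571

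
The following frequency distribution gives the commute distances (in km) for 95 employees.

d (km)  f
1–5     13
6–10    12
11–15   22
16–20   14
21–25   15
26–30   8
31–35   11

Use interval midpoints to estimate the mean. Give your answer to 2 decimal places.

16.89

Midpoints: 3, 8, 13, 18, 23, 28, 33
Σfm = 13×3 + 12×8 + 22×13 + 14×18 + 15×23 + 8×28 + 11×33 = 1605
n = Σf = 95
Mean = 1605 / 95 = 16.8947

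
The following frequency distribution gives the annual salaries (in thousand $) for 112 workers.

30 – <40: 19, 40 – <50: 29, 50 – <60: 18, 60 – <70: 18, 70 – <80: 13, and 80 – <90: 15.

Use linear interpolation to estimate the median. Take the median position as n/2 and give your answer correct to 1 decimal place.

Cumulative frequencies: 19, 48, 66, 84, 97, 112
n = 112; position = n/2 = 56.
This falls in the class 50 – <60: L = 50, F = 48, f = 18, h = 10.
Median ≈ 50 + ((56 − 48) / 18) × 10 = 54.4444

54.4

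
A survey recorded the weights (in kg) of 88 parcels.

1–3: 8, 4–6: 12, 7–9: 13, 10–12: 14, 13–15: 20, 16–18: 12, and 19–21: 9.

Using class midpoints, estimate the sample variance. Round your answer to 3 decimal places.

29.055

Midpoints: 2, 5, 8, 11, 14, 17, 20
n = 88, Σfm = 998, mean = 11.3409
Σfm² = 13846
Σf(m − x̄)² = Σfm² − (Σfm)²/n = 13846 − 998²/88 = 2527.7727
Sample variance = 2527.7727 / 87 = 29.0549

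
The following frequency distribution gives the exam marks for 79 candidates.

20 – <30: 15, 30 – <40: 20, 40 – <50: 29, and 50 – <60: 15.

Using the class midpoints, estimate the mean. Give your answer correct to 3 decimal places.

Midpoints: 25, 35, 45, 55
Σfm = 15×25 + 20×35 + 29×45 + 15×55 = 3205
n = Σf = 79
Mean = 3205 / 79 = 40.5696

40.570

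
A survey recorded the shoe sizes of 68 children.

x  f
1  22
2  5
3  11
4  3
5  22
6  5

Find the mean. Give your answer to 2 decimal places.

Values: 1, 2, 3, 4, 5, 6
Σfx = 22×1 + 5×2 + 11×3 + 3×4 + 22×5 + 5×6 = 217
n = Σf = 68
Mean = 217 / 68 = 3.1912

3.19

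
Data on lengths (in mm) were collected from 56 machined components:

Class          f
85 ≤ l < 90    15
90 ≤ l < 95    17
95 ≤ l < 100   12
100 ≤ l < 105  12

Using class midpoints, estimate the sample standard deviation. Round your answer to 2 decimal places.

5.52

Midpoints: 87.5, 92.5, 97.5, 102.5
n = 56, Σfm = 5285, mean = 94.3750
Σfm² = 500450
Σf(m − x̄)² = Σfm² − (Σfm)²/n = 500450 − 5285²/56 = 1678.1250
Sample variance = 1678.1250 / 55 = 30.5114
Standard deviation = √30.5114 = 5.5237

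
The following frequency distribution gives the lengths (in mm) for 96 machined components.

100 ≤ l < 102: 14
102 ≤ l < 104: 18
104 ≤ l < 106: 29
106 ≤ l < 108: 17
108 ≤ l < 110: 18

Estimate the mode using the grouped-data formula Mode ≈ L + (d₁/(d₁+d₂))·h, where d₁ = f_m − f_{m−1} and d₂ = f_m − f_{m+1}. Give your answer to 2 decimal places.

Modal class: 104 ≤ l < 106 (highest frequency 29).
d₁ = 29 − 18 = 11, d₂ = 29 − 17 = 12
Mode ≈ 104 + (11/(11+12)) × 2 = 104 + 0.9565 = 104.9565

104.96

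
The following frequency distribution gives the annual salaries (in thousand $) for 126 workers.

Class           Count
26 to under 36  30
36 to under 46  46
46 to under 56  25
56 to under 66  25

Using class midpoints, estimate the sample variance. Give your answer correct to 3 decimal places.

111.143

Midpoints: 31, 41, 51, 61
n = 126, Σfm = 5616, mean = 44.5714
Σfm² = 264206
Σf(m − x̄)² = Σfm² − (Σfm)²/n = 264206 − 5616²/126 = 13892.8571
Sample variance = 13892.8571 / 125 = 111.1429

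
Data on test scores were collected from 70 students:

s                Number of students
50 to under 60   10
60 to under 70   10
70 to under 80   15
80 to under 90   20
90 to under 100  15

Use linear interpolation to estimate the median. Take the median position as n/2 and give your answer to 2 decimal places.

80.00

Cumulative frequencies: 10, 20, 35, 55, 70
n = 70; position = n/2 = 35.
This falls in the class 70 to under 80: L = 70, F = 20, f = 15, h = 10.
Median ≈ 70 + ((35 − 20) / 15) × 10 = 80.0000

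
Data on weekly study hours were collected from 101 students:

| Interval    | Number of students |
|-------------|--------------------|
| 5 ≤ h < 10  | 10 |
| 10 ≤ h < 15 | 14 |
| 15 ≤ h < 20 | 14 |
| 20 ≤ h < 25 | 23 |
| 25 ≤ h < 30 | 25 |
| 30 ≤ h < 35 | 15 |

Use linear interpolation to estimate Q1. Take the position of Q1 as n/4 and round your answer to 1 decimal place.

Cumulative frequencies: 10, 24, 38, 61, 86, 101
n = 101; position = n/4 = 25.25.
This falls in the class 15 ≤ h < 20: L = 15, F = 24, f = 14, h = 5.
Lower quartile ≈ 15 + ((25.25 − 24) / 14) × 5 = 15.4464

15.4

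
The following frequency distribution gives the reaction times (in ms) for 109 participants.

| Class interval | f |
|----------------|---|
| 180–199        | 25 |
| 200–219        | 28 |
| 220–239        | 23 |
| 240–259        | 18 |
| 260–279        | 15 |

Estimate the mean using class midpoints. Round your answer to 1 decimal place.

Midpoints: 189.5, 209.5, 229.5, 249.5, 269.5
Σfm = 25×189.5 + 28×209.5 + 23×229.5 + 18×249.5 + 15×269.5 = 24415.5
n = Σf = 109
Mean = 24415.5 / 109 = 223.9954

224.0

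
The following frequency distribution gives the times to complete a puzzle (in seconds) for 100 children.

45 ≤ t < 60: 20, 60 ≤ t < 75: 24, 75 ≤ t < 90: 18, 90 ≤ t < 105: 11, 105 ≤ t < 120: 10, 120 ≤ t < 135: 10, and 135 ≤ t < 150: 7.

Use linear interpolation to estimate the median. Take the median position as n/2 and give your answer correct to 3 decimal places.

Cumulative frequencies: 20, 44, 62, 73, 83, 93, 100
n = 100; position = n/2 = 50.
This falls in the class 75 ≤ t < 90: L = 75, F = 44, f = 18, h = 15.
Median ≈ 75 + ((50 − 44) / 18) × 15 = 80.0000

80.000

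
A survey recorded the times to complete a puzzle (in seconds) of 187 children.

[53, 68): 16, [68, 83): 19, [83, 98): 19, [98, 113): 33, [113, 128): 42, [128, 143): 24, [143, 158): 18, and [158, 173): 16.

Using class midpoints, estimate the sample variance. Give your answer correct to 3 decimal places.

893.065

Midpoints: 60.5, 75.5, 90.5, 105.5, 120.5, 135.5, 150.5, 165.5
n = 187, Σfm = 21273.5, mean = 113.7620
Σfm² = 2586226.75
Σf(m − x̄)² = Σfm² − (Σfm)²/n = 2586226.75 − 21273.5²/187 = 166110.1604
Sample variance = 166110.1604 / 186 = 893.0654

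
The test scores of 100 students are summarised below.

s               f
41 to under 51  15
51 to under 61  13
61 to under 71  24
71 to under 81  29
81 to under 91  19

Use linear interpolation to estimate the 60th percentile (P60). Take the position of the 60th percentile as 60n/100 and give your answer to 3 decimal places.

Cumulative frequencies: 15, 28, 52, 81, 100
n = 100; position = 60n/100 = 60.
This falls in the class 71 to under 81: L = 71, F = 52, f = 29, h = 10.
60th percentile ≈ 71 + ((60 − 52) / 29) × 10 = 73.7586

73.759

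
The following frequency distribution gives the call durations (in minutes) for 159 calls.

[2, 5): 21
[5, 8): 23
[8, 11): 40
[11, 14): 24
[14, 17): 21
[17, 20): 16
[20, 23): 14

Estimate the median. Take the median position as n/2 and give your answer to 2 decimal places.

Cumulative frequencies: 21, 44, 84, 108, 129, 145, 159
n = 159; position = n/2 = 79.5.
This falls in the class [8, 11): L = 8, F = 44, f = 40, h = 3.
Median ≈ 8 + ((79.5 − 44) / 40) × 3 = 10.6625

10.66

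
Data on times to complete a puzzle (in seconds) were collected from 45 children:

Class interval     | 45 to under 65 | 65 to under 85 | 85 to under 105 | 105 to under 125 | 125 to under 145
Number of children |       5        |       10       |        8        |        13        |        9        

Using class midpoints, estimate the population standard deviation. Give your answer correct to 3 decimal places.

26.045

Midpoints: 55, 75, 95, 115, 135
n = 45, Σfm = 4495, mean = 99.8889
Σfm² = 479525
Σf(m − x̄)² = Σfm² − (Σfm)²/n = 479525 − 4495²/45 = 30524.4444
Population variance = 30524.4444 / 45 = 678.3210
Standard deviation = √678.3210 = 26.0446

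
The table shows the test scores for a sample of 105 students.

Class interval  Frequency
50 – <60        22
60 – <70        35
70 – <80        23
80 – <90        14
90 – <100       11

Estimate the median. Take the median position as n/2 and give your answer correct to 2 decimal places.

Cumulative frequencies: 22, 57, 80, 94, 105
n = 105; position = n/2 = 52.5.
This falls in the class 60 – <70: L = 60, F = 22, f = 35, h = 10.
Median ≈ 60 + ((52.5 − 22) / 35) × 10 = 68.7143

68.71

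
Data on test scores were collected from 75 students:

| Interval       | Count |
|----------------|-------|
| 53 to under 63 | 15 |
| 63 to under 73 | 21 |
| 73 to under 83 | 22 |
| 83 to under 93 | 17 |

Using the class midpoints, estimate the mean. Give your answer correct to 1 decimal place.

73.5

Midpoints: 58, 68, 78, 88
Σfm = 15×58 + 21×68 + 22×78 + 17×88 = 5510
n = Σf = 75
Mean = 5510 / 75 = 73.4667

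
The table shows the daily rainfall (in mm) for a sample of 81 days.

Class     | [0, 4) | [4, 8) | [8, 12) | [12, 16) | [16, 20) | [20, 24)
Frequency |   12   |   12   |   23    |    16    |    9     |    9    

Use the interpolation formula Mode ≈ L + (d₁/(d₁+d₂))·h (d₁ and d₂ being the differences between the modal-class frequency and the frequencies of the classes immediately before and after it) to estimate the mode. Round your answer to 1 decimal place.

10.4

Modal class: [8, 12) (highest frequency 23).
d₁ = 23 − 12 = 11, d₂ = 23 − 16 = 7
Mode ≈ 8 + (11/(11+7)) × 4 = 8 + 2.4444 = 10.4444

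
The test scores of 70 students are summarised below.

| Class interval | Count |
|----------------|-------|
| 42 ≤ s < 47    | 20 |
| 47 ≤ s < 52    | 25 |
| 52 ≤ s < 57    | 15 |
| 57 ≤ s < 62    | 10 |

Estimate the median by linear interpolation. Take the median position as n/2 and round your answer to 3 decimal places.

50.000

Cumulative frequencies: 20, 45, 60, 70
n = 70; position = n/2 = 35.
This falls in the class 47 ≤ s < 52: L = 47, F = 20, f = 25, h = 5.
Median ≈ 47 + ((35 − 20) / 25) × 5 = 50.0000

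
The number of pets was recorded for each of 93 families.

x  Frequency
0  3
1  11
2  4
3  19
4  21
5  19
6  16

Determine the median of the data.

4

Cumulative frequencies: 3, 14, 18, 37, 58, 77, 93
n = 93, so the median is the value in position (n+1)/2 = 47.
Position 47 falls at value 4.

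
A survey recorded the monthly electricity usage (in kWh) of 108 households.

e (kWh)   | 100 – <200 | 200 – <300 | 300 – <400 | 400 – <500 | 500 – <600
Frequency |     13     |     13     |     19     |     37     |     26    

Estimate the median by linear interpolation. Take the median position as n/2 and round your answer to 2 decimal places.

Cumulative frequencies: 13, 26, 45, 82, 108
n = 108; position = n/2 = 54.
This falls in the class 400 – <500: L = 400, F = 45, f = 37, h = 100.
Median ≈ 400 + ((54 − 45) / 37) × 100 = 424.3243

424.32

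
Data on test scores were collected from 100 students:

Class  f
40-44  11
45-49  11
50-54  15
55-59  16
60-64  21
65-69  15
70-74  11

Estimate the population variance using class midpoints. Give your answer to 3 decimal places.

84.010

Midpoints: 42, 47, 52, 57, 62, 67, 72
n = 100, Σfm = 5770, mean = 57.7000
Σfm² = 341330
Σf(m − x̄)² = Σfm² − (Σfm)²/n = 341330 − 5770²/100 = 8401.0000
Population variance = 8401.0000 / 100 = 84.0100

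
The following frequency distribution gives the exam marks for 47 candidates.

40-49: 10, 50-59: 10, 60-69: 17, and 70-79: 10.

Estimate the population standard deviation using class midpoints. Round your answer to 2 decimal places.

10.47

Midpoints: 44.5, 54.5, 64.5, 74.5
n = 47, Σfm = 2831.5, mean = 60.2447
Σfm² = 175731.75
Σf(m − x̄)² = Σfm² − (Σfm)²/n = 175731.75 − 2831.5²/47 = 5148.9362
Population variance = 5148.9362 / 47 = 109.5518
Standard deviation = √109.5518 = 10.4667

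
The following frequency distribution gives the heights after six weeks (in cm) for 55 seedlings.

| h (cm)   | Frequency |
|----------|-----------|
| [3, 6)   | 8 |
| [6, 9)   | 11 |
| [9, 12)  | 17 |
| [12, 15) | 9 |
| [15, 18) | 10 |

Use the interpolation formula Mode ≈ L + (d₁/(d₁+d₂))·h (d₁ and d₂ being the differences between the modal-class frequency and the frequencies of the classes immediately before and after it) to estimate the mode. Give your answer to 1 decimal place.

10.3

Modal class: [9, 12) (highest frequency 17).
d₁ = 17 − 11 = 6, d₂ = 17 − 9 = 8
Mode ≈ 9 + (6/(6+8)) × 3 = 9 + 1.2857 = 10.2857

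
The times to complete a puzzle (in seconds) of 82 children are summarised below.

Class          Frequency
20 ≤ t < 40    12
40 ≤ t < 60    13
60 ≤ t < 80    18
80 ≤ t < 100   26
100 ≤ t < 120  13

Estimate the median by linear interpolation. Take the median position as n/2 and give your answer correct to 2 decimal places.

77.78

Cumulative frequencies: 12, 25, 43, 69, 82
n = 82; position = n/2 = 41.
This falls in the class 60 ≤ t < 80: L = 60, F = 25, f = 18, h = 20.
Median ≈ 60 + ((41 − 25) / 18) × 20 = 77.7778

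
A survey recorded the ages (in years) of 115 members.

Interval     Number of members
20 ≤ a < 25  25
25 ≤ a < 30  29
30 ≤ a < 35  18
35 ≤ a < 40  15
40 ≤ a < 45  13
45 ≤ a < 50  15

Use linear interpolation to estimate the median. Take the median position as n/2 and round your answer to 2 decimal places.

Cumulative frequencies: 25, 54, 72, 87, 100, 115
n = 115; position = n/2 = 57.5.
This falls in the class 30 ≤ a < 35: L = 30, F = 54, f = 18, h = 5.
Median ≈ 30 + ((57.5 − 54) / 18) × 5 = 30.9722

30.97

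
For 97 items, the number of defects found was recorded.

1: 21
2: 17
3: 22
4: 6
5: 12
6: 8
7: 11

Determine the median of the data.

Cumulative frequencies: 21, 38, 60, 66, 78, 86, 97
n = 97, so the median is the value in position (n+1)/2 = 49.
Position 49 falls at value 3.

3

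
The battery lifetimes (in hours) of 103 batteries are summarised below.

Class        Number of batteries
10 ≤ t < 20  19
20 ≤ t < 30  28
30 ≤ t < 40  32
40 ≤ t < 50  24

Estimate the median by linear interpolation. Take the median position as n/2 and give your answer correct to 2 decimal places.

Cumulative frequencies: 19, 47, 79, 103
n = 103; position = n/2 = 51.5.
This falls in the class 30 ≤ t < 40: L = 30, F = 47, f = 32, h = 10.
Median ≈ 30 + ((51.5 − 47) / 32) × 10 = 31.4062

31.41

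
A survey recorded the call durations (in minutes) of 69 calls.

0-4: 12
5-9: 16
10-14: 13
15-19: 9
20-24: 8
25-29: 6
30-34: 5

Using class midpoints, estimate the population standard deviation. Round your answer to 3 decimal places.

Midpoints: 2, 7, 12, 17, 22, 27, 32
n = 69, Σfm = 943, mean = 13.6667
Σfm² = 18671
Σf(m − x̄)² = Σfm² − (Σfm)²/n = 18671 − 943²/69 = 5783.3333
Population variance = 5783.3333 / 69 = 83.8164
Standard deviation = √83.8164 = 9.1551

9.155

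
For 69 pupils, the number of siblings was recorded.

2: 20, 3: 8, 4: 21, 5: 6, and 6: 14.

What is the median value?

4

Cumulative frequencies: 20, 28, 49, 55, 69
n = 69, so the median is the value in position (n+1)/2 = 35.
Position 35 falls at value 4.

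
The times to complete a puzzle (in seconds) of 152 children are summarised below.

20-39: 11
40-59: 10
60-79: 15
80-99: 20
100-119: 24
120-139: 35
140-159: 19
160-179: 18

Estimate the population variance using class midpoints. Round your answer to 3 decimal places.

1628.792

Midpoints: 29.5, 49.5, 69.5, 89.5, 109.5, 129.5, 149.5, 169.5
n = 152, Σfm = 16704, mean = 109.8947
Σfm² = 2083258
Σf(m − x̄)² = Σfm² − (Σfm)²/n = 2083258 − 16704²/152 = 247576.3158
Population variance = 247576.3158 / 152 = 1628.7916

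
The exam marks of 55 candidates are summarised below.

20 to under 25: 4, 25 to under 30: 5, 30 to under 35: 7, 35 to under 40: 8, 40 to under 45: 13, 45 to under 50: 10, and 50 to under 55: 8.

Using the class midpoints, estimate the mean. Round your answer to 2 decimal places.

40.05

Midpoints: 22.5, 27.5, 32.5, 37.5, 42.5, 47.5, 52.5
Σfm = 4×22.5 + 5×27.5 + 7×32.5 + 8×37.5 + 13×42.5 + 10×47.5 + 8×52.5 = 2202.5
n = Σf = 55
Mean = 2202.5 / 55 = 40.0455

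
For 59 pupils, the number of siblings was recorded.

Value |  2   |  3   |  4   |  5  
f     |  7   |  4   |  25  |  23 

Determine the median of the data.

Cumulative frequencies: 7, 11, 36, 59
n = 59, so the median is the value in position (n+1)/2 = 30.
Position 30 falls at value 4.

4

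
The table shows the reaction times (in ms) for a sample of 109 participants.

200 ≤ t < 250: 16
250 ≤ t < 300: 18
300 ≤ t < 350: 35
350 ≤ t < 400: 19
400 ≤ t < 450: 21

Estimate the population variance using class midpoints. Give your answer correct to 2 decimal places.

Midpoints: 225, 275, 325, 375, 425
n = 109, Σfm = 35975, mean = 330.0459
Σfm² = 12333125
Σf(m − x̄)² = Σfm² − (Σfm)²/n = 12333125 − 35975²/109 = 459724.7706
Population variance = 459724.7706 / 109 = 4217.6584

4217.66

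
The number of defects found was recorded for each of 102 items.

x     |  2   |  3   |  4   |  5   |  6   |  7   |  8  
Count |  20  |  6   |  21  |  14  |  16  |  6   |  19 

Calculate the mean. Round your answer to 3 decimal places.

Values: 2, 3, 4, 5, 6, 7, 8
Σfx = 20×2 + 6×3 + 21×4 + 14×5 + 16×6 + 6×7 + 19×8 = 502
n = Σf = 102
Mean = 502 / 102 = 4.9216

4.922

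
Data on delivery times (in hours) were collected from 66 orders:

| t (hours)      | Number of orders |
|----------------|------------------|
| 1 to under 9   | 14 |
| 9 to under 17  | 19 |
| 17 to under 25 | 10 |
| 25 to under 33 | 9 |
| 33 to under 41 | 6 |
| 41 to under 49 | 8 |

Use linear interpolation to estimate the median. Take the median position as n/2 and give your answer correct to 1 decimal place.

Cumulative frequencies: 14, 33, 43, 52, 58, 66
n = 66; position = n/2 = 33.
This falls in the class 9 to under 17: L = 9, F = 14, f = 19, h = 8.
Median ≈ 9 + ((33 − 14) / 19) × 8 = 17.0000

17.0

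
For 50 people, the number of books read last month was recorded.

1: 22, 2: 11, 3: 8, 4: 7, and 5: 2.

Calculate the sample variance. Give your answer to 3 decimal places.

Values: 1, 2, 3, 4, 5
n = 50, Σfx = 106, mean = 2.1200
Σfx² = 300
Σf(x − x̄)² = Σfx² − (Σfx)²/n = 300 − 106²/50 = 75.2800
Sample variance = 75.2800 / 49 = 1.5363

1.536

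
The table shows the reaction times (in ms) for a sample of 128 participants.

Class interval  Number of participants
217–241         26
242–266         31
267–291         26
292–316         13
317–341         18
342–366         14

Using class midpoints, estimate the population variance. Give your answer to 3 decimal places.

1687.012

Midpoints: 229, 254, 279, 304, 329, 354
n = 128, Σfm = 35912, mean = 280.5625
Σfm² = 10291498
Σf(m − x̄)² = Σfm² − (Σfm)²/n = 10291498 − 35912²/128 = 215937.5000
Population variance = 215937.5000 / 128 = 1687.0117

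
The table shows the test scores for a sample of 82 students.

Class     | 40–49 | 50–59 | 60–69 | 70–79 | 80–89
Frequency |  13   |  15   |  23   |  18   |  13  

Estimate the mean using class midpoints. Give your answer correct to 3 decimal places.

64.866

Midpoints: 44.5, 54.5, 64.5, 74.5, 84.5
Σfm = 13×44.5 + 15×54.5 + 23×64.5 + 18×74.5 + 13×84.5 = 5319
n = Σf = 82
Mean = 5319 / 82 = 64.8659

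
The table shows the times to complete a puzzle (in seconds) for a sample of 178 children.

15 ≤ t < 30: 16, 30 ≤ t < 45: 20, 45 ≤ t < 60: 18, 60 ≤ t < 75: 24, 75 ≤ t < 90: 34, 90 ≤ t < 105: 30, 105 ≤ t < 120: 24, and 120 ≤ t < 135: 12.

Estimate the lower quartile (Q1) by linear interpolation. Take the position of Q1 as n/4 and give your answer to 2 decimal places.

Cumulative frequencies: 16, 36, 54, 78, 112, 142, 166, 178
n = 178; position = n/4 = 44.5.
This falls in the class 45 ≤ t < 60: L = 45, F = 36, f = 18, h = 15.
Lower quartile ≈ 45 + ((44.5 − 36) / 18) × 15 = 52.0833

52.08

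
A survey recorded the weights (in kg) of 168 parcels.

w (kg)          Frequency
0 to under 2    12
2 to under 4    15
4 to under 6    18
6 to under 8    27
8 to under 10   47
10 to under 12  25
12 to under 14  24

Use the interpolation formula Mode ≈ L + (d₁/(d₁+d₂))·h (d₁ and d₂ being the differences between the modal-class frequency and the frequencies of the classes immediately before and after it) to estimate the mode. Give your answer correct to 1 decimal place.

Modal class: 8 to under 10 (highest frequency 47).
d₁ = 47 − 27 = 20, d₂ = 47 − 25 = 22
Mode ≈ 8 + (20/(20+22)) × 2 = 8 + 0.9524 = 8.9524

9.0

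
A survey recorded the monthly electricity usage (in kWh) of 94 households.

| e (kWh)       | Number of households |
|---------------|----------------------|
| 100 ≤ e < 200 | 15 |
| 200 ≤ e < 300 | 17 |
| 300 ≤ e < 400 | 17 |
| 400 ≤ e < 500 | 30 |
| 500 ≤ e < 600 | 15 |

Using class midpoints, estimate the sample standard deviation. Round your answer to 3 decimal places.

133.280

Midpoints: 150, 250, 350, 450, 550
n = 94, Σfm = 34200, mean = 363.8298
Σfm² = 14095000
Σf(m − x̄)² = Σfm² − (Σfm)²/n = 14095000 − 34200²/94 = 1652021.2766
Sample variance = 1652021.2766 / 93 = 17763.6696
Standard deviation = √17763.6696 = 133.2804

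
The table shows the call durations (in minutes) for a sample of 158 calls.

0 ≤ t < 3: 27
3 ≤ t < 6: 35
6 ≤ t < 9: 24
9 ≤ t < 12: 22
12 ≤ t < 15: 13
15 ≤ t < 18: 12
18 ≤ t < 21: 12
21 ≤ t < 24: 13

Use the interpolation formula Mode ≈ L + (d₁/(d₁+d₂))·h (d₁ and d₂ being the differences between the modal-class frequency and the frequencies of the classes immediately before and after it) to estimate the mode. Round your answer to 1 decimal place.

4.3

Modal class: 3 ≤ t < 6 (highest frequency 35).
d₁ = 35 − 27 = 8, d₂ = 35 − 24 = 11
Mode ≈ 3 + (8/(8+11)) × 3 = 3 + 1.2632 = 4.2632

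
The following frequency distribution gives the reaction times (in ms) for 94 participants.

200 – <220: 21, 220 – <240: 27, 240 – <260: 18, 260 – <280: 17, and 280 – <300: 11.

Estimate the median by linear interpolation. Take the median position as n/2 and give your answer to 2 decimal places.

Cumulative frequencies: 21, 48, 66, 83, 94
n = 94; position = n/2 = 47.
This falls in the class 220 – <240: L = 220, F = 21, f = 27, h = 20.
Median ≈ 220 + ((47 − 21) / 27) × 20 = 239.2593

239.26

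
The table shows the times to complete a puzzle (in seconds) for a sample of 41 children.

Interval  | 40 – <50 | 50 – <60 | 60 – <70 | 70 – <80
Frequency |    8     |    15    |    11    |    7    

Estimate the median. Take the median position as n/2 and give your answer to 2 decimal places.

Cumulative frequencies: 8, 23, 34, 41
n = 41; position = n/2 = 20.5.
This falls in the class 50 – <60: L = 50, F = 8, f = 15, h = 10.
Median ≈ 50 + ((20.5 − 8) / 15) × 10 = 58.3333

58.33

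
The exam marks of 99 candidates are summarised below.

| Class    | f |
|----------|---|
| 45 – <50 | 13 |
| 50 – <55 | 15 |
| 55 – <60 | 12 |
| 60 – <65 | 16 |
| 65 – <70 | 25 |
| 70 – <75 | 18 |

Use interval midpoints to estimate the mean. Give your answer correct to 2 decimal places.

Midpoints: 47.5, 52.5, 57.5, 62.5, 67.5, 72.5
Σfm = 13×47.5 + 15×52.5 + 12×57.5 + 16×62.5 + 25×67.5 + 18×72.5 = 6087.5
n = Σf = 99
Mean = 6087.5 / 99 = 61.4899

61.49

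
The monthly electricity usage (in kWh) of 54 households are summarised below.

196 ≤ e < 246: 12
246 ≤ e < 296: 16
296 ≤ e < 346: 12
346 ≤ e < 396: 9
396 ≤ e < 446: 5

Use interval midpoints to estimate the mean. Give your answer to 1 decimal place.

301.6

Midpoints: 221, 271, 321, 371, 421
Σfm = 12×221 + 16×271 + 12×321 + 9×371 + 5×421 = 16284
n = Σf = 54
Mean = 16284 / 54 = 301.5556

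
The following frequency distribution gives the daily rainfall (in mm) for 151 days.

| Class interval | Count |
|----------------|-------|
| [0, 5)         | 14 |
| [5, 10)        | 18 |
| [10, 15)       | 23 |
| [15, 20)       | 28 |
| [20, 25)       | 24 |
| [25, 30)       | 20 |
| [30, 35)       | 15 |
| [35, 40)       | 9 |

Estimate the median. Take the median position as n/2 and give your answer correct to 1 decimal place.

18.7

Cumulative frequencies: 14, 32, 55, 83, 107, 127, 142, 151
n = 151; position = n/2 = 75.5.
This falls in the class [15, 20): L = 15, F = 55, f = 28, h = 5.
Median ≈ 15 + ((75.5 − 55) / 28) × 5 = 18.6607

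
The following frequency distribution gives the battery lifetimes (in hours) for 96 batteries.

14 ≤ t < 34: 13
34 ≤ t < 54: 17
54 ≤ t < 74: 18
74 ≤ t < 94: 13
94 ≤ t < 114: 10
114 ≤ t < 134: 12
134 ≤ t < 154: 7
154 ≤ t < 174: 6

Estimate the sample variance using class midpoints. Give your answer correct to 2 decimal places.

1762.11

Midpoints: 24, 44, 64, 84, 104, 124, 144, 164
n = 96, Σfm = 7824, mean = 81.5000
Σfm² = 805056
Σf(m − x̄)² = Σfm² − (Σfm)²/n = 805056 − 7824²/96 = 167400.0000
Sample variance = 167400.0000 / 95 = 1762.1053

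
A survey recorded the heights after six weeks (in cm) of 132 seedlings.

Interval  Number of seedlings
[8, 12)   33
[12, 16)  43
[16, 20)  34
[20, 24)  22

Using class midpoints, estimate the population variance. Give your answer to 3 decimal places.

16.928

Midpoints: 10, 14, 18, 22
n = 132, Σfm = 2028, mean = 15.3636
Σfm² = 33392
Σf(m − x̄)² = Σfm² − (Σfm)²/n = 33392 − 2028²/132 = 2234.5455
Population variance = 2234.5455 / 132 = 16.9284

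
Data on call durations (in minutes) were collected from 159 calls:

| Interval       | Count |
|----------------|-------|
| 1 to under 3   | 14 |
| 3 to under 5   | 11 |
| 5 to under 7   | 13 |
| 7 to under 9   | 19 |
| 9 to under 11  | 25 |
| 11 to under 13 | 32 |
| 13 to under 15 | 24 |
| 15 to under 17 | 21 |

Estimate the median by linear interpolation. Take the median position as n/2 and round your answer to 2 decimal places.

10.80

Cumulative frequencies: 14, 25, 38, 57, 82, 114, 138, 159
n = 159; position = n/2 = 79.5.
This falls in the class 9 to under 11: L = 9, F = 57, f = 25, h = 2.
Median ≈ 9 + ((79.5 − 57) / 25) × 2 = 10.8000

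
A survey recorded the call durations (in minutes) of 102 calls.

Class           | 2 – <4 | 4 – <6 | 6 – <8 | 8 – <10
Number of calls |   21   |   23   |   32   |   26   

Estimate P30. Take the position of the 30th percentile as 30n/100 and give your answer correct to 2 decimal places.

4.83

Cumulative frequencies: 21, 44, 76, 102
n = 102; position = 30n/100 = 30.6.
This falls in the class 4 – <6: L = 4, F = 21, f = 23, h = 2.
30th percentile ≈ 4 + ((30.6 − 21) / 23) × 2 = 4.8348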